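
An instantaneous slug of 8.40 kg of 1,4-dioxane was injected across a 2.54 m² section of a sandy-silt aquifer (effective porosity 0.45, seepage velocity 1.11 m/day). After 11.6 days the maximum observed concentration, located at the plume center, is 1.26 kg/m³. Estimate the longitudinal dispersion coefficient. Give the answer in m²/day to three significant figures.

0.233 m²/day

At the plume center C_max = M/(n_e·A·√(4πDt)), so D = M²/(4πt·(n_e·A·C_max)²).
n_e·A·C_max = 0.45 × 2.54 × 1.26 = 1.440 kg/m.
D = 8.40²/(4π × 11.6 × 1.440²) = 0.233 m²/day.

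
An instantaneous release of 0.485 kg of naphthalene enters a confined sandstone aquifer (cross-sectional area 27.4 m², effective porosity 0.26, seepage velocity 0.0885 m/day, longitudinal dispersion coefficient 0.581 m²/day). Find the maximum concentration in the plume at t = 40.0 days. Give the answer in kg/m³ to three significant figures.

0.00398 kg/m³

The peak of an instantaneous 1D plume sits at x = vt; there the Gaussian factor is 1 and C_max = M/(n_e·A·√(4πDt)), where n_e·A is the pore area the mass is dissolved in.
√(4πDt) = √(4π × 0.581 × 40.0) = 17.09 m, so C_max = 0.485/(0.26 × 27.4 × 17.09) = 0.00398 kg/m³.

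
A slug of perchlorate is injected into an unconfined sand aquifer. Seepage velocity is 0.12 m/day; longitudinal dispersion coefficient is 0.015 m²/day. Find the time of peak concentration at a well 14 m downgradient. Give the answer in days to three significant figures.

116 days

For the 1D instantaneous-source solution, setting ∂C/∂t = 0 at fixed x gives v²t² + 2Dt − x² = 0, so t = (√(D² + v²x²) − D)/v².
√(D² + v²x²) = √(0.015² + 0.12² × 14²) = 1.680; v² = 0.0144.
t = (1.680 − 0.015)/0.0144 = 116 days (vs. the pure-advection estimate x/v = 117 d).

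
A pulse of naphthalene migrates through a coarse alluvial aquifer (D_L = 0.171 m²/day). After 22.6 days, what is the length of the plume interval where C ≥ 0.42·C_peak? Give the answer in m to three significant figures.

7.32 m

The plume is Gaussian with σ = √(2Dt) = √(2 × 0.171 × 22.6) = 2.780 m.
C/C_peak = exp(−Δx²/(2σ²)) = 0.42 ⇒ Δx = σ·√(−2 ln 0.42) = 2.780 × 1.317 = 3.661 m.
Width = 2Δx = 7.32 m.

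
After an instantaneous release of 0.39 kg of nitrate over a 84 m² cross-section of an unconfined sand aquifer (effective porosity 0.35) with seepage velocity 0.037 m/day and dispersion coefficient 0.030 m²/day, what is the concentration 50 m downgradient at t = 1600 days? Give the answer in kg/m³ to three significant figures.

For an instantaneous plane source, C(x,t) = M/(n_e·A·√(4πDt)) · exp(−(x−vt)²/(4Dt)), with n_e·A the pore (flow) area.
Plume center vt = 0.037 × 1600 = 59.2 m, so the well at 50 m is 9.2 m upgradient of the peak.
√(4πDt) = 24.56 m, giving peak height M/(n_e·A·√(4πDt)) = 0.39/(0.35 × 84 × 24.56) = 0.0005401 kg/m³.
(x−vt)²/(4Dt) = (-9.2)²/(4 × 0.030 × 1600) = 0.4408; exp(−0.4408) = 0.6435.
C = 0.0005401 × 0.6435 = 0.000348 kg/m³.

0.000348 kg/m³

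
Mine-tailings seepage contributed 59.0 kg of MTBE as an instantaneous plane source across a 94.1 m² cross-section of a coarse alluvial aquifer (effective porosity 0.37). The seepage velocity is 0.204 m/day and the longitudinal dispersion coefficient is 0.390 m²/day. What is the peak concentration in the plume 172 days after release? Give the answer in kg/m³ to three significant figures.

The peak of an instantaneous 1D plume sits at x = vt; there the Gaussian factor is 1 and C_max = M/(n_e·A·√(4πDt)), where n_e·A is the pore area the mass is dissolved in.
√(4πDt) = √(4π × 0.390 × 172) = 29.03 m, so C_max = 59.0/(0.37 × 94.1 × 29.03) = 0.0584 kg/m³.

0.0584 kg/m³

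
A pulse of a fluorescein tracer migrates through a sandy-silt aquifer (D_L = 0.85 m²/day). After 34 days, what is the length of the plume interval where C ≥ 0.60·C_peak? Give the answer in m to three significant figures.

The plume is Gaussian with σ = √(2Dt) = √(2 × 0.85 × 34) = 7.603 m.
C/C_peak = exp(−Δx²/(2σ²)) = 0.60 ⇒ Δx = σ·√(−2 ln 0.60) = 7.603 × 1.011 = 7.687 m.
Width = 2Δx = 15.4 m.

15.4 m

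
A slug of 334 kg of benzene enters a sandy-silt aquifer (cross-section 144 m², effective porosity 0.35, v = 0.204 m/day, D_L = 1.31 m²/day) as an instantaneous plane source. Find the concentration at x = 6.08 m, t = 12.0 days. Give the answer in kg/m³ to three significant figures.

0.382 kg/m³

For an instantaneous plane source, C(x,t) = M/(n_e·A·√(4πDt)) · exp(−(x−vt)²/(4Dt)), with n_e·A the pore (flow) area.
Plume center vt = 0.204 × 12.0 = 2.448 m, so the well at 6.08 m is 3.632 m downgradient of the peak.
√(4πDt) = 14.06 m, giving peak height M/(n_e·A·√(4πDt)) = 334/(0.35 × 144 × 14.06) = 0.4713 kg/m³.
(x−vt)²/(4Dt) = (3.632)²/(4 × 1.31 × 12.0) = 0.2098; exp(−0.2098) = 0.8107.
C = 0.4713 × 0.8107 = 0.382 kg/m³.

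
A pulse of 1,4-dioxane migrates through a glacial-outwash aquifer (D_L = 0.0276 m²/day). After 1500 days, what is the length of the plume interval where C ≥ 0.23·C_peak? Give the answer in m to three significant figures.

31.2 m

The plume is Gaussian with σ = √(2Dt) = √(2 × 0.0276 × 1500) = 9.099 m.
C/C_peak = exp(−Δx²/(2σ²)) = 0.23 ⇒ Δx = σ·√(−2 ln 0.23) = 9.099 × 1.714 = 15.60 m.
Width = 2Δx = 31.2 m.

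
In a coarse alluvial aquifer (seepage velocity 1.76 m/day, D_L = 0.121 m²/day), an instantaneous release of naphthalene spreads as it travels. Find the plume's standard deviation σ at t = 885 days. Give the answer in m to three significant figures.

Dispersive spreading gives a Gaussian with σ² = 2Dt; advection only shifts the center.
σ = √(2 × 0.121 × 885) = 14.6 m.

14.6 m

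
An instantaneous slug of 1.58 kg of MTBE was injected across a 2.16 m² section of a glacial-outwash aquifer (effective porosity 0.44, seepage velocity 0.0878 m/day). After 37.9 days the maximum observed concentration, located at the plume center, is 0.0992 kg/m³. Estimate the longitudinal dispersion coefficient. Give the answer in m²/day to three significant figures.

At the plume center C_max = M/(n_e·A·√(4πDt)), so D = M²/(4πt·(n_e·A·C_max)²).
n_e·A·C_max = 0.44 × 2.16 × 0.0992 = 0.09428 kg/m.
D = 1.58²/(4π × 37.9 × 0.09428²) = 0.590 m²/day.

0.590 m²/day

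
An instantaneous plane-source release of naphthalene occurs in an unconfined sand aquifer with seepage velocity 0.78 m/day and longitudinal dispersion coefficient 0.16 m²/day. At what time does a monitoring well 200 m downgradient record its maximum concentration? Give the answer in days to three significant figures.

256 days

For the 1D instantaneous-source solution, setting ∂C/∂t = 0 at fixed x gives v²t² + 2Dt − x² = 0, so t = (√(D² + v²x²) − D)/v².
√(D² + v²x²) = √(0.16² + 0.78² × 200²) = 156.0; v² = 0.6084.
t = (156.0 − 0.16)/0.6084 = 256 days (vs. the pure-advection estimate x/v = 256 d).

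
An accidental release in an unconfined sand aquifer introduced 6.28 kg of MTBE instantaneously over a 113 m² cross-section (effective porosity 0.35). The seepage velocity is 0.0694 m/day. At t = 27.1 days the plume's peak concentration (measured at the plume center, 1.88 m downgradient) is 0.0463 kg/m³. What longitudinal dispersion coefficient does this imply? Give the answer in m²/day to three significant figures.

At the plume center C_max = M/(n_e·A·√(4πDt)), so D = M²/(4πt·(n_e·A·C_max)²).
n_e·A·C_max = 0.35 × 113 × 0.0463 = 1.831 kg/m.
D = 6.28²/(4π × 27.1 × 1.831²) = 0.0345 m²/day.

0.0345 m²/day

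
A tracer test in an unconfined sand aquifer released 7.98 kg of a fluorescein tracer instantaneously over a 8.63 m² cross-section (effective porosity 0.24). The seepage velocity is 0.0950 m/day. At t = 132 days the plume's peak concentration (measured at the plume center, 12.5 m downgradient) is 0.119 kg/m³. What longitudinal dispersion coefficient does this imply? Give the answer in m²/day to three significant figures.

At the plume center C_max = M/(n_e·A·√(4πDt)), so D = M²/(4πt·(n_e·A·C_max)²).
n_e·A·C_max = 0.24 × 8.63 × 0.119 = 0.2465 kg/m.
D = 7.98²/(4π × 132 × 0.2465²) = 0.632 m²/day.

0.632 m²/day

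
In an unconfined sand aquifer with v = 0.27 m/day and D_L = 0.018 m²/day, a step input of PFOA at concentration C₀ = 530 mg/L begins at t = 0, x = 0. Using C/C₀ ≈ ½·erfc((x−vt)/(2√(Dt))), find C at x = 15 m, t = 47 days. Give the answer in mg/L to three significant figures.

For a continuous step input, C/C₀ ≈ ½·erfc((x−vt)/(2√(Dt))).
vt = 0.27 × 47 = 12.69 m and 2√(Dt) = 2√(0.018 × 47) = 1.840 m.
Argument (x−vt)/(2√(Dt)) = (15 − 12.69)/1.840 = 1.255; ½·erfc(1.255) = 0.03796.
C = 530 × 0.03796 = 20.1 mg/L.

20.1 mg/L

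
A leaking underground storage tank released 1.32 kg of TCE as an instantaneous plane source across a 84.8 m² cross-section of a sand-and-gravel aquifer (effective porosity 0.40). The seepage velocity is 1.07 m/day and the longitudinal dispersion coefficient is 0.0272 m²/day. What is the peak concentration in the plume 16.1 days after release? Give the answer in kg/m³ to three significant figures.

The peak of an instantaneous 1D plume sits at x = vt; there the Gaussian factor is 1 and C_max = M/(n_e·A·√(4πDt)), where n_e·A is the pore area the mass is dissolved in.
√(4πDt) = √(4π × 0.0272 × 16.1) = 2.346 m, so C_max = 1.32/(0.40 × 84.8 × 2.346) = 0.0166 kg/m³.

0.0166 kg/m³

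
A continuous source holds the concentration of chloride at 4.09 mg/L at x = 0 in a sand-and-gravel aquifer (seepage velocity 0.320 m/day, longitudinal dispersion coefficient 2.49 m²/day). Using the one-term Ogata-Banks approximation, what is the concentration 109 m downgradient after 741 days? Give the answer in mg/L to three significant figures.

For a continuous step input, C/C₀ ≈ ½·erfc((x−vt)/(2√(Dt))).
vt = 0.320 × 741 = 237.12 m and 2√(Dt) = 2√(2.49 × 741) = 85.91 m.
Argument (x−vt)/(2√(Dt)) = (109 − 237.12)/85.91 = -1.491; ½·erfc(-1.491) = 0.9825.
C = 4.09 × 0.9825 = 4.02 mg/L.

4.02 mg/L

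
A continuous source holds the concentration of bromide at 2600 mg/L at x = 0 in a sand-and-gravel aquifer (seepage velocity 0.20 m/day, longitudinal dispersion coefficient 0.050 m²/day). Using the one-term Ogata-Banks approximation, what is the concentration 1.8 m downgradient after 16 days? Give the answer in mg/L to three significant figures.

2250 mg/L

For a continuous step input, C/C₀ ≈ ½·erfc((x−vt)/(2√(Dt))).
vt = 0.20 × 16 = 3.2 m and 2√(Dt) = 2√(0.050 × 16) = 1.789 m.
Argument (x−vt)/(2√(Dt)) = (1.8 − 3.2)/1.789 = -0.7826; ½·erfc(-0.7826) = 0.8658.
C = 2600 × 0.8658 = 2250 mg/L.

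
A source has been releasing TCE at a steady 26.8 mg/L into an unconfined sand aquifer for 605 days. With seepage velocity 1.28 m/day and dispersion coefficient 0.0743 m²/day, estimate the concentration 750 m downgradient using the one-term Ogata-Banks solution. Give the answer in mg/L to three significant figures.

26.7 mg/L

For a continuous step input, C/C₀ ≈ ½·erfc((x−vt)/(2√(Dt))).
vt = 1.28 × 605 = 774.4 m and 2√(Dt) = 2√(0.0743 × 605) = 13.41 m.
Argument (x−vt)/(2√(Dt)) = (750 − 774.4)/13.41 = -1.820; ½·erfc(-1.820) = 0.9950.
C = 26.8 × 0.9950 = 26.7 mg/L.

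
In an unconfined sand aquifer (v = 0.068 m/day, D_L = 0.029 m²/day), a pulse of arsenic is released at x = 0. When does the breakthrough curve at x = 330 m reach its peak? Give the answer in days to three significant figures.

4850 days

For the 1D instantaneous-source solution, setting ∂C/∂t = 0 at fixed x gives v²t² + 2Dt − x² = 0, so t = (√(D² + v²x²) − D)/v².
√(D² + v²x²) = √(0.029² + 0.068² × 330²) = 22.44; v² = 0.004624.
t = (22.44 − 0.029)/0.004624 = 4850 days (vs. the pure-advection estimate x/v = 4850 d).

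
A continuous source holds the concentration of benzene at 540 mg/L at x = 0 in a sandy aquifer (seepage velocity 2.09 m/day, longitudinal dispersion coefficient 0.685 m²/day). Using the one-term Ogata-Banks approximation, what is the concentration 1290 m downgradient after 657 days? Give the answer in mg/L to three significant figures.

538 mg/L

For a continuous step input, C/C₀ ≈ ½·erfc((x−vt)/(2√(Dt))).
vt = 2.09 × 657 = 1373.13 m and 2√(Dt) = 2√(0.685 × 657) = 42.43 m.
Argument (x−vt)/(2√(Dt)) = (1290 − 1373.13)/42.43 = -1.959; ½·erfc(-1.959) = 0.9972.
C = 540 × 0.9972 = 538 mg/L.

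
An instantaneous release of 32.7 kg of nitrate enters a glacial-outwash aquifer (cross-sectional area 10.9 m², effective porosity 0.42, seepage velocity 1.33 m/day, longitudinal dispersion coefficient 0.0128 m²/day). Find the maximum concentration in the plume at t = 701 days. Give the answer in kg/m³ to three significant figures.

The peak of an instantaneous 1D plume sits at x = vt; there the Gaussian factor is 1 and C_max = M/(n_e·A·√(4πDt)), where n_e·A is the pore area the mass is dissolved in.
√(4πDt) = √(4π × 0.0128 × 701) = 10.62 m, so C_max = 32.7/(0.42 × 10.9 × 10.62) = 0.673 kg/m³.

0.673 kg/m³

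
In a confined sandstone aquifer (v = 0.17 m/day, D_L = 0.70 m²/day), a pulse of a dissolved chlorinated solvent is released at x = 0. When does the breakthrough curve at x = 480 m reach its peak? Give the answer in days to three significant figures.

For the 1D instantaneous-source solution, setting ∂C/∂t = 0 at fixed x gives v²t² + 2Dt − x² = 0, so t = (√(D² + v²x²) − D)/v².
√(D² + v²x²) = √(0.70² + 0.17² × 480²) = 81.60; v² = 0.0289.
t = (81.60 − 0.70)/0.0289 = 2800 days (vs. the pure-advection estimate x/v = 2820 d).

2800 days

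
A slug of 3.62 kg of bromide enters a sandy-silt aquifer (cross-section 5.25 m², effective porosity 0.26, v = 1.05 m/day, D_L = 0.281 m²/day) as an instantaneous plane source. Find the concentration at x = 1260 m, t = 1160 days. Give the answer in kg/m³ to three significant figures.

For an instantaneous plane source, C(x,t) = M/(n_e·A·√(4πDt)) · exp(−(x−vt)²/(4Dt)), with n_e·A the pore (flow) area.
Plume center vt = 1.05 × 1160 = 1218 m, so the well at 1260 m is 42 m downgradient of the peak.
√(4πDt) = 64.00 m, giving peak height M/(n_e·A·√(4πDt)) = 3.62/(0.26 × 5.25 × 64.00) = 0.04144 kg/m³.
(x−vt)²/(4Dt) = (42)²/(4 × 0.281 × 1160) = 1.353; exp(−1.353) = 0.2585.
C = 0.04144 × 0.2585 = 0.0107 kg/m³.

0.0107 kg/m³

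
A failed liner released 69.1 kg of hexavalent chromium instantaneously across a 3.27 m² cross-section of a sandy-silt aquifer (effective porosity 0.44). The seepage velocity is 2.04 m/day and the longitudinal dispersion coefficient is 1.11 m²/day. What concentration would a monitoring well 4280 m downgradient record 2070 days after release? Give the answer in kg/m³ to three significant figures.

For an instantaneous plane source, C(x,t) = M/(n_e·A·√(4πDt)) · exp(−(x−vt)²/(4Dt)), with n_e·A the pore (flow) area.
Plume center vt = 2.04 × 2070 = 4222.8 m, so the well at 4280 m is 57.2 m downgradient of the peak.
√(4πDt) = 169.9 m, giving peak height M/(n_e·A·√(4πDt)) = 69.1/(0.44 × 3.27 × 169.9) = 0.2827 kg/m³.
(x−vt)²/(4Dt) = (57.2)²/(4 × 1.11 × 2070) = 0.3560; exp(−0.3560) = 0.7005.
C = 0.2827 × 0.7005 = 0.198 kg/m³.

0.198 kg/m³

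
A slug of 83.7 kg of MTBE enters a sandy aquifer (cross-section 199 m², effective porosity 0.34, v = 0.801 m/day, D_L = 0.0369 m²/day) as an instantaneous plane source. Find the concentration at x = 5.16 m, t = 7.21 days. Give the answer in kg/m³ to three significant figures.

For an instantaneous plane source, C(x,t) = M/(n_e·A·√(4πDt)) · exp(−(x−vt)²/(4Dt)), with n_e·A the pore (flow) area.
Plume center vt = 0.801 × 7.21 = 5.77521 m, so the well at 5.16 m is 0.61521 m upgradient of the peak.
√(4πDt) = 1.828 m, giving peak height M/(n_e·A·√(4πDt)) = 83.7/(0.34 × 199 × 1.828) = 0.6767 kg/m³.
(x−vt)²/(4Dt) = (-0.61521)²/(4 × 0.0369 × 7.21) = 0.3557; exp(−0.3557) = 0.7007.
C = 0.6767 × 0.7007 = 0.474 kg/m³.

0.474 kg/m³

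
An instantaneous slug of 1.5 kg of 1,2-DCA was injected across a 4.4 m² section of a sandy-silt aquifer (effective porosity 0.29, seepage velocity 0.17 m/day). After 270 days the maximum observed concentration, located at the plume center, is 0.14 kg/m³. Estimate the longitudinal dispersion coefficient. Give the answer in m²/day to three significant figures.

0.0208 m²/day

At the plume center C_max = M/(n_e·A·√(4πDt)), so D = M²/(4πt·(n_e·A·C_max)²).
n_e·A·C_max = 0.29 × 4.4 × 0.14 = 0.1786 kg/m.
D = 1.5²/(4π × 270 × 0.1786²) = 0.0208 m²/day.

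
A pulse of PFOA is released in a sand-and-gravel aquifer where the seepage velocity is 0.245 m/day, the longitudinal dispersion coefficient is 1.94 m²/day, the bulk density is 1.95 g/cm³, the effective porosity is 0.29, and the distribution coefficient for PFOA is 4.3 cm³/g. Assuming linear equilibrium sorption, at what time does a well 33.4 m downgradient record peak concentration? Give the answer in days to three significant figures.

3220 days

Retardation factor R = 1 + ρ_b·K_d/n = 1 + 1.95 × 4.3/0.29 = 29.91.
Sorption retards both mechanisms: v_R = v/R = 0.008191 m/day, D_R = D/R = 0.06486 m²/day.
Peak time from v_R²t² + 2D_R t − x² = 0: t = (√(D_R² + v_R²x²) − D_R)/v_R².
√(D_R² + v_R²x²) = √(0.06486² + 0.008191² × 33.4²) = 0.2812; v_R² = 6.709e-05.
t = (0.2812 − 0.06486)/6.709e-05 = 3220 days.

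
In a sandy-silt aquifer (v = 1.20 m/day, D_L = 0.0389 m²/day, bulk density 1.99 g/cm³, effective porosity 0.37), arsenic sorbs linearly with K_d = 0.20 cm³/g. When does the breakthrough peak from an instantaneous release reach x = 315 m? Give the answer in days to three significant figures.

545 days

Retardation factor R = 1 + ρ_b·K_d/n = 1 + 1.99 × 0.20/0.37 = 2.076.
Sorption retards both mechanisms: v_R = v/R = 0.5780 m/day, D_R = D/R = 0.01874 m²/day.
Peak time from v_R²t² + 2D_R t − x² = 0: t = (√(D_R² + v_R²x²) − D_R)/v_R².
√(D_R² + v_R²x²) = √(0.01874² + 0.5780² × 315²) = 182.1; v_R² = 0.3341.
t = (182.1 − 0.01874)/0.3341 = 545 days.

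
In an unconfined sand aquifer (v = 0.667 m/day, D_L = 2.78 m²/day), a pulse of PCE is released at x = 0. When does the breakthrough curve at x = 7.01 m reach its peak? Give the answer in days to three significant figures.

For the 1D instantaneous-source solution, setting ∂C/∂t = 0 at fixed x gives v²t² + 2Dt − x² = 0, so t = (√(D² + v²x²) − D)/v².
√(D² + v²x²) = √(2.78² + 0.667² × 7.01²) = 5.440; v² = 0.444889.
t = (5.440 − 2.78)/0.444889 = 5.98 days (vs. the pure-advection estimate x/v = 10.5 d).

5.98 days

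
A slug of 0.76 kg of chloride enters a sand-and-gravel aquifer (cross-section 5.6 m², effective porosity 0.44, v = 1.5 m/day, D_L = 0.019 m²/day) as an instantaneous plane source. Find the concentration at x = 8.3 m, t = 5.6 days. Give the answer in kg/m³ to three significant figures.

0.261 kg/m³

For an instantaneous plane source, C(x,t) = M/(n_e·A·√(4πDt)) · exp(−(x−vt)²/(4Dt)), with n_e·A the pore (flow) area.
Plume center vt = 1.5 × 5.6 = 8.4 m, so the well at 8.3 m is 0.1 m upgradient of the peak.
√(4πDt) = 1.156 m, giving peak height M/(n_e·A·√(4πDt)) = 0.76/(0.44 × 5.6 × 1.156) = 0.2668 kg/m³.
(x−vt)²/(4Dt) = (-0.1)²/(4 × 0.019 × 5.6) = 0.02350; exp(−0.02350) = 0.9768.
C = 0.2668 × 0.9768 = 0.261 kg/m³.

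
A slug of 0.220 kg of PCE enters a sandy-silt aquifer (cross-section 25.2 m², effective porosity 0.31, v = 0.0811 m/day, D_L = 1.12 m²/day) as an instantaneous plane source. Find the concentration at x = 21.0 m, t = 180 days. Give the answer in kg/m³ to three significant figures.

0.000532 kg/m³

For an instantaneous plane source, C(x,t) = M/(n_e·A·√(4πDt)) · exp(−(x−vt)²/(4Dt)), with n_e·A the pore (flow) area.
Plume center vt = 0.0811 × 180 = 14.598 m, so the well at 21.0 m is 6.402 m downgradient of the peak.
√(4πDt) = 50.33 m, giving peak height M/(n_e·A·√(4πDt)) = 0.220/(0.31 × 25.2 × 50.33) = 0.0005595 kg/m³.
(x−vt)²/(4Dt) = (6.402)²/(4 × 1.12 × 180) = 0.05083; exp(−0.05083) = 0.9504.
C = 0.0005595 × 0.9504 = 0.000532 kg/m³.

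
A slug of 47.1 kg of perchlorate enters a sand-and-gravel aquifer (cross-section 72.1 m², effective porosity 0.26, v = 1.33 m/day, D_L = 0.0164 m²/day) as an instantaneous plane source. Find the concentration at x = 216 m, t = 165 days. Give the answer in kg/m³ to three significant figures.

For an instantaneous plane source, C(x,t) = M/(n_e·A·√(4πDt)) · exp(−(x−vt)²/(4Dt)), with n_e·A the pore (flow) area.
Plume center vt = 1.33 × 165 = 219.45 m, so the well at 216 m is 3.45 m upgradient of the peak.
√(4πDt) = 5.831 m, giving peak height M/(n_e·A·√(4πDt)) = 47.1/(0.26 × 72.1 × 5.831) = 0.4309 kg/m³.
(x−vt)²/(4Dt) = (-3.45)²/(4 × 0.0164 × 165) = 1.100; exp(−1.100) = 0.3329.
C = 0.4309 × 0.3329 = 0.143 kg/m³.

0.143 kg/m³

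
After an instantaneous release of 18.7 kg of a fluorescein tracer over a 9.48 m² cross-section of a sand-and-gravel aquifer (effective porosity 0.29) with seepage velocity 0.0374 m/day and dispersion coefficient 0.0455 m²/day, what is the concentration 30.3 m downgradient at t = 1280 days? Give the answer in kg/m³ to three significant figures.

For an instantaneous plane source, C(x,t) = M/(n_e·A·√(4πDt)) · exp(−(x−vt)²/(4Dt)), with n_e·A the pore (flow) area.
Plume center vt = 0.0374 × 1280 = 47.872 m, so the well at 30.3 m is 17.572 m upgradient of the peak.
√(4πDt) = 27.05 m, giving peak height M/(n_e·A·√(4πDt)) = 18.7/(0.29 × 9.48 × 27.05) = 0.2515 kg/m³.
(x−vt)²/(4Dt) = (-17.572)²/(4 × 0.0455 × 1280) = 1.325; exp(−1.325) = 0.2658.
C = 0.2515 × 0.2658 = 0.0668 kg/m³.

0.0668 kg/m³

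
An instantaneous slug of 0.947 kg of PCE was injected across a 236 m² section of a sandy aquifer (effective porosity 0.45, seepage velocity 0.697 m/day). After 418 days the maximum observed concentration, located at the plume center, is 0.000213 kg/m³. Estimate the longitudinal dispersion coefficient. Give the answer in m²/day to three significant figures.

At the plume center C_max = M/(n_e·A·√(4πDt)), so D = M²/(4πt·(n_e·A·C_max)²).
n_e·A·C_max = 0.45 × 236 × 0.000213 = 0.02262 kg/m.
D = 0.947²/(4π × 418 × 0.02262²) = 0.334 m²/day.

0.334 m²/day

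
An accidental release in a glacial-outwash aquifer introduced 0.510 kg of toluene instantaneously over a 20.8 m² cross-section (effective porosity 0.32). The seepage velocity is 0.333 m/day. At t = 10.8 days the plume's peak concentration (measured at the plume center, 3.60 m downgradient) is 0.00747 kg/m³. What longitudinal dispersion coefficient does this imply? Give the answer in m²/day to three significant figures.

0.775 m²/day

At the plume center C_max = M/(n_e·A·√(4πDt)), so D = M²/(4πt·(n_e·A·C_max)²).
n_e·A·C_max = 0.32 × 20.8 × 0.00747 = 0.04972 kg/m.
D = 0.510²/(4π × 10.8 × 0.04972²) = 0.775 m²/day.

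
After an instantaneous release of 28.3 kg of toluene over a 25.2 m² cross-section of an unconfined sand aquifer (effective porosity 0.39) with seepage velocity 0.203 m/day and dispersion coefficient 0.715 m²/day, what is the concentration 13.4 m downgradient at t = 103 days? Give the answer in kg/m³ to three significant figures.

0.0782 kg/m³

For an instantaneous plane source, C(x,t) = M/(n_e·A·√(4πDt)) · exp(−(x−vt)²/(4Dt)), with n_e·A the pore (flow) area.
Plume center vt = 0.203 × 103 = 20.909 m, so the well at 13.4 m is 7.509 m upgradient of the peak.
√(4πDt) = 30.42 m, giving peak height M/(n_e·A·√(4πDt)) = 28.3/(0.39 × 25.2 × 30.42) = 0.09466 kg/m³.
(x−vt)²/(4Dt) = (-7.509)²/(4 × 0.715 × 103) = 0.1914; exp(−0.1914) = 0.8258.
C = 0.09466 × 0.8258 = 0.0782 kg/m³.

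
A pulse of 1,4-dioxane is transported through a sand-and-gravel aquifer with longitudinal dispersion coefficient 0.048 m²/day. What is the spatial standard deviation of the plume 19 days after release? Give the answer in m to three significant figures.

Dispersive spreading gives a Gaussian with σ² = 2Dt; advection only shifts the center.
σ = √(2 × 0.048 × 19) = 1.35 m.

1.35 m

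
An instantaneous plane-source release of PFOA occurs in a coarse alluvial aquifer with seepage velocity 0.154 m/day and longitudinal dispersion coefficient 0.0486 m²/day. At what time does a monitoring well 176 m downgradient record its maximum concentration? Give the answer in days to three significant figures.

1140 days

For the 1D instantaneous-source solution, setting ∂C/∂t = 0 at fixed x gives v²t² + 2Dt − x² = 0, so t = (√(D² + v²x²) − D)/v².
√(D² + v²x²) = √(0.0486² + 0.154² × 176²) = 27.10; v² = 0.023716.
t = (27.10 − 0.0486)/0.023716 = 1140 days (vs. the pure-advection estimate x/v = 1140 d).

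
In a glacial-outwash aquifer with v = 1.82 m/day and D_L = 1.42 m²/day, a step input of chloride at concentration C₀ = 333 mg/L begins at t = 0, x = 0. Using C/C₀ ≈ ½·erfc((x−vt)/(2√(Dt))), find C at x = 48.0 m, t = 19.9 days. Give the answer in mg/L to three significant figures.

For a continuous step input, C/C₀ ≈ ½·erfc((x−vt)/(2√(Dt))).
vt = 1.82 × 19.9 = 36.218 m and 2√(Dt) = 2√(1.42 × 19.9) = 10.63 m.
Argument (x−vt)/(2√(Dt)) = (48.0 − 36.218)/10.63 = 1.108; ½·erfc(1.108) = 0.05856.
C = 333 × 0.05856 = 19.5 mg/L.

19.5 mg/L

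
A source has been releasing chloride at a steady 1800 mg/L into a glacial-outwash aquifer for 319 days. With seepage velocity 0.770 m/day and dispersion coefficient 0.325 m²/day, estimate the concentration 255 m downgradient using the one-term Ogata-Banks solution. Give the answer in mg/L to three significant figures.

For a continuous step input, C/C₀ ≈ ½·erfc((x−vt)/(2√(Dt))).
vt = 0.770 × 319 = 245.63 m and 2√(Dt) = 2√(0.325 × 319) = 20.36 m.
Argument (x−vt)/(2√(Dt)) = (255 − 245.63)/20.36 = 0.4602; ½·erfc(0.4602) = 0.2576.
C = 1800 × 0.2576 = 464 mg/L.

464 mg/L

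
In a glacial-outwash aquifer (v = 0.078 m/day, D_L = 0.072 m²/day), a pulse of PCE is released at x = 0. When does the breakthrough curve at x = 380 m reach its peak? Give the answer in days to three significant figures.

4860 days

For the 1D instantaneous-source solution, setting ∂C/∂t = 0 at fixed x gives v²t² + 2Dt − x² = 0, so t = (√(D² + v²x²) − D)/v².
√(D² + v²x²) = √(0.072² + 0.078² × 380²) = 29.64; v² = 0.006084.
t = (29.64 − 0.072)/0.006084 = 4860 days (vs. the pure-advection estimate x/v = 4870 d).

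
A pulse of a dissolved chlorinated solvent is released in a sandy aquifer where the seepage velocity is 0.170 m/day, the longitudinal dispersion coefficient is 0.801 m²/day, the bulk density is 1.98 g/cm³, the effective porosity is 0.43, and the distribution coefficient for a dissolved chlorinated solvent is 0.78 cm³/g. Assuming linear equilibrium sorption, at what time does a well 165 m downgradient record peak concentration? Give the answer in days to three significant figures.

4330 days

Retardation factor R = 1 + ρ_b·K_d/n = 1 + 1.98 × 0.78/0.43 = 4.592.
Sorption retards both mechanisms: v_R = v/R = 0.03702 m/day, D_R = D/R = 0.1744 m²/day.
Peak time from v_R²t² + 2D_R t − x² = 0: t = (√(D_R² + v_R²x²) − D_R)/v_R².
√(D_R² + v_R²x²) = √(0.1744² + 0.03702² × 165²) = 6.111; v_R² = 0.001370.
t = (6.111 − 0.1744)/0.001370 = 4330 days.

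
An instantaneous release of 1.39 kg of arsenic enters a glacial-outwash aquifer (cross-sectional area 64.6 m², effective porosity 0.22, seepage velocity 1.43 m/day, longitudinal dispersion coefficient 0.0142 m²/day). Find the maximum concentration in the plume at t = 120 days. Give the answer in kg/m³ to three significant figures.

0.0211 kg/m³

The peak of an instantaneous 1D plume sits at x = vt; there the Gaussian factor is 1 and C_max = M/(n_e·A·√(4πDt)), where n_e·A is the pore area the mass is dissolved in.
√(4πDt) = √(4π × 0.0142 × 120) = 4.627 m, so C_max = 1.39/(0.22 × 64.6 × 4.627) = 0.0211 kg/m³.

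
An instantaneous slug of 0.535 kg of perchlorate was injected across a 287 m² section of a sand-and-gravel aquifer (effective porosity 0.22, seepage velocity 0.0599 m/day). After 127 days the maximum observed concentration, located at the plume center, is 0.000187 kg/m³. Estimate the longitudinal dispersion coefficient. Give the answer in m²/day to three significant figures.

At the plume center C_max = M/(n_e·A·√(4πDt)), so D = M²/(4πt·(n_e·A·C_max)²).
n_e·A·C_max = 0.22 × 287 × 0.000187 = 0.01181 kg/m.
D = 0.535²/(4π × 127 × 0.01181²) = 1.29 m²/day.

1.29 m²/day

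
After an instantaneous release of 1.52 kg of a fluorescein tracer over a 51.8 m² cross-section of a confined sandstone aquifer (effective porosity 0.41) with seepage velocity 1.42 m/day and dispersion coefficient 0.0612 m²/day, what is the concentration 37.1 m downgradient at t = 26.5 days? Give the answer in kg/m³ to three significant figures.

0.0152 kg/m³

For an instantaneous plane source, C(x,t) = M/(n_e·A·√(4πDt)) · exp(−(x−vt)²/(4Dt)), with n_e·A the pore (flow) area.
Plume center vt = 1.42 × 26.5 = 37.63 m, so the well at 37.1 m is 0.53 m upgradient of the peak.
√(4πDt) = 4.514 m, giving peak height M/(n_e·A·√(4πDt)) = 1.52/(0.41 × 51.8 × 4.514) = 0.01586 kg/m³.
(x−vt)²/(4Dt) = (-0.53)²/(4 × 0.0612 × 26.5) = 0.04330; exp(−0.04330) = 0.9576.
C = 0.01586 × 0.9576 = 0.0152 kg/m³.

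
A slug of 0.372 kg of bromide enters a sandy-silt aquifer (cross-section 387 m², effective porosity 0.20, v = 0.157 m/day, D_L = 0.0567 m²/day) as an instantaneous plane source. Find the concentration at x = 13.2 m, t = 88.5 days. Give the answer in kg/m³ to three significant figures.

For an instantaneous plane source, C(x,t) = M/(n_e·A·√(4πDt)) · exp(−(x−vt)²/(4Dt)), with n_e·A the pore (flow) area.
Plume center vt = 0.157 × 88.5 = 13.8945 m, so the well at 13.2 m is 0.6945 m upgradient of the peak.
√(4πDt) = 7.941 m, giving peak height M/(n_e·A·√(4πDt)) = 0.372/(0.20 × 387 × 7.941) = 0.0006052 kg/m³.
(x−vt)²/(4Dt) = (-0.6945)²/(4 × 0.0567 × 88.5) = 0.02403; exp(−0.02403) = 0.9763.
C = 0.0006052 × 0.9763 = 0.000591 kg/m³.

0.000591 kg/m³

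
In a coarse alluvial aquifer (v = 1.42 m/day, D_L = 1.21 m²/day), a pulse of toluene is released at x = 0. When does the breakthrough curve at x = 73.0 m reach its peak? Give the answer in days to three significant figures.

50.8 days

For the 1D instantaneous-source solution, setting ∂C/∂t = 0 at fixed x gives v²t² + 2Dt − x² = 0, so t = (√(D² + v²x²) − D)/v².
√(D² + v²x²) = √(1.21² + 1.42² × 73.0²) = 103.7; v² = 2.0164.
t = (103.7 − 1.21)/2.0164 = 50.8 days (vs. the pure-advection estimate x/v = 51.4 d).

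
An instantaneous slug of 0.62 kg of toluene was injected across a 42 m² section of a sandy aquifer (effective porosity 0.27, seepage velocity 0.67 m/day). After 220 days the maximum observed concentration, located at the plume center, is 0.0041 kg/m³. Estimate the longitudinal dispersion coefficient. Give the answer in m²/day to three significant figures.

0.0643 m²/day

At the plume center C_max = M/(n_e·A·√(4πDt)), so D = M²/(4πt·(n_e·A·C_max)²).
n_e·A·C_max = 0.27 × 42 × 0.0041 = 0.04649 kg/m.
D = 0.62²/(4π × 220 × 0.04649²) = 0.0643 m²/day.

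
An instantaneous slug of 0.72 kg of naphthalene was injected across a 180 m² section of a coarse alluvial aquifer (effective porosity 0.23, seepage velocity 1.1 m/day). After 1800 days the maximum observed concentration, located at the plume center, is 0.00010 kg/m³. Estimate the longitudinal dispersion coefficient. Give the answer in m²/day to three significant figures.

1.34 m²/day

At the plume center C_max = M/(n_e·A·√(4πDt)), so D = M²/(4πt·(n_e·A·C_max)²).
n_e·A·C_max = 0.23 × 180 × 0.00010 = 0.004140 kg/m.
D = 0.72²/(4π × 1800 × 0.004140²) = 1.34 m²/day.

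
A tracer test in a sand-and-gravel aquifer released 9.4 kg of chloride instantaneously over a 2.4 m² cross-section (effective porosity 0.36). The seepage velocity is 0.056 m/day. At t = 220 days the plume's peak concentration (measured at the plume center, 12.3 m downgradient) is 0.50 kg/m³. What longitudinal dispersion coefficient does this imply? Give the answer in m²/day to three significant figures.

0.171 m²/day

At the plume center C_max = M/(n_e·A·√(4πDt)), so D = M²/(4πt·(n_e·A·C_max)²).
n_e·A·C_max = 0.36 × 2.4 × 0.50 = 0.4320 kg/m.
D = 9.4²/(4π × 220 × 0.4320²) = 0.171 m²/day.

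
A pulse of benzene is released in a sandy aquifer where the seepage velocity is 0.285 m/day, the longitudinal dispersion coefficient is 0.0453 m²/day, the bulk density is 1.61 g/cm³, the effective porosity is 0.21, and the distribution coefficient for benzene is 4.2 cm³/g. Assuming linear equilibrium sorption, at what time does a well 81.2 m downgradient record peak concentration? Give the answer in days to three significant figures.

Retardation factor R = 1 + ρ_b·K_d/n = 1 + 1.61 × 4.2/0.21 = 33.20.
Sorption retards both mechanisms: v_R = v/R = 0.008584 m/day, D_R = D/R = 0.001364 m²/day.
Peak time from v_R²t² + 2D_R t − x² = 0: t = (√(D_R² + v_R²x²) − D_R)/v_R².
√(D_R² + v_R²x²) = √(0.001364² + 0.008584² × 81.2²) = 0.6970; v_R² = 7.369e-05.
t = (0.6970 − 0.001364)/7.369e-05 = 9440 days.

9440 days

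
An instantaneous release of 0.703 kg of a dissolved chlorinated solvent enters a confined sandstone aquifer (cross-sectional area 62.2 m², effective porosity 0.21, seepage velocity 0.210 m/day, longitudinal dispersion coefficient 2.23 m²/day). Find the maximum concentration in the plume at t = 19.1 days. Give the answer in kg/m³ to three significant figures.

0.00233 kg/m³

The peak of an instantaneous 1D plume sits at x = vt; there the Gaussian factor is 1 and C_max = M/(n_e·A·√(4πDt)), where n_e·A is the pore area the mass is dissolved in.
√(4πDt) = √(4π × 2.23 × 19.1) = 23.14 m, so C_max = 0.703/(0.21 × 62.2 × 23.14) = 0.00233 kg/m³.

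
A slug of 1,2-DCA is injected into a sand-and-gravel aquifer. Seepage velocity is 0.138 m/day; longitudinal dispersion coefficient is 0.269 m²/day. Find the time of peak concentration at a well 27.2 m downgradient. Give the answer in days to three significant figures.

183 days

For the 1D instantaneous-source solution, setting ∂C/∂t = 0 at fixed x gives v²t² + 2Dt − x² = 0, so t = (√(D² + v²x²) − D)/v².
√(D² + v²x²) = √(0.269² + 0.138² × 27.2²) = 3.763; v² = 0.019044.
t = (3.763 − 0.269)/0.019044 = 183 days (vs. the pure-advection estimate x/v = 197 d).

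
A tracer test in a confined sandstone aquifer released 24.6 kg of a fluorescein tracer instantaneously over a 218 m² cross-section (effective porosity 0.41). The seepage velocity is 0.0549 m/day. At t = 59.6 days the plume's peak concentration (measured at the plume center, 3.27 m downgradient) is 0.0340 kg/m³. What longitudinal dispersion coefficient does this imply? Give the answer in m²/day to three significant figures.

At the plume center C_max = M/(n_e·A·√(4πDt)), so D = M²/(4πt·(n_e·A·C_max)²).
n_e·A·C_max = 0.41 × 218 × 0.0340 = 3.039 kg/m.
D = 24.6²/(4π × 59.6 × 3.039²) = 0.0875 m²/day.

0.0875 m²/day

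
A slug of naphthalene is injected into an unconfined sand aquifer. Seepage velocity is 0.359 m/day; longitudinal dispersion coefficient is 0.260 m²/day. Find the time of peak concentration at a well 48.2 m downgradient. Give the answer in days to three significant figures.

For the 1D instantaneous-source solution, setting ∂C/∂t = 0 at fixed x gives v²t² + 2Dt − x² = 0, so t = (√(D² + v²x²) − D)/v².
√(D² + v²x²) = √(0.260² + 0.359² × 48.2²) = 17.31; v² = 0.128881.
t = (17.31 − 0.260)/0.128881 = 132 days (vs. the pure-advection estimate x/v = 134 d).

132 days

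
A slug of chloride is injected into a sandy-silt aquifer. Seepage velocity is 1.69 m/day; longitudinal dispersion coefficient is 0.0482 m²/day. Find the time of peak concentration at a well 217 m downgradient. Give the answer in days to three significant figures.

128 days

For the 1D instantaneous-source solution, setting ∂C/∂t = 0 at fixed x gives v²t² + 2Dt − x² = 0, so t = (√(D² + v²x²) − D)/v².
√(D² + v²x²) = √(0.0482² + 1.69² × 217²) = 366.7; v² = 2.8561.
t = (366.7 − 0.0482)/2.8561 = 128 days (vs. the pure-advection estimate x/v = 128 d).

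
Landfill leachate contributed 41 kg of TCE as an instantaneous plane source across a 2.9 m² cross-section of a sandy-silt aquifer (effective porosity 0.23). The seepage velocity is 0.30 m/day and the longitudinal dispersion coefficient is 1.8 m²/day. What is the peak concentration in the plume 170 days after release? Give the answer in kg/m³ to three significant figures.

The peak of an instantaneous 1D plume sits at x = vt; there the Gaussian factor is 1 and C_max = M/(n_e·A·√(4πDt)), where n_e·A is the pore area the mass is dissolved in.
√(4πDt) = √(4π × 1.8 × 170) = 62.01 m, so C_max = 41/(0.23 × 2.9 × 62.01) = 0.991 kg/m³.

0.991 kg/m³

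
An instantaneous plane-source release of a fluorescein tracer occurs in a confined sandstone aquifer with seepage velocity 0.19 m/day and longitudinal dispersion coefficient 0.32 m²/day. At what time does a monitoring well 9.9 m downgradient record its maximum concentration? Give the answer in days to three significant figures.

44.0 days

For the 1D instantaneous-source solution, setting ∂C/∂t = 0 at fixed x gives v²t² + 2Dt − x² = 0, so t = (√(D² + v²x²) − D)/v².
√(D² + v²x²) = √(0.32² + 0.19² × 9.9²) = 1.908; v² = 0.0361.
t = (1.908 − 0.32)/0.0361 = 44.0 days (vs. the pure-advection estimate x/v = 52.1 d).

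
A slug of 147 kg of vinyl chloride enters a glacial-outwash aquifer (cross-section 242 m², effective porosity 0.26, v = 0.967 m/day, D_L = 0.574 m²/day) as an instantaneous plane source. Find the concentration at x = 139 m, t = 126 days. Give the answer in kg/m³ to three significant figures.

For an instantaneous plane source, C(x,t) = M/(n_e·A·√(4πDt)) · exp(−(x−vt)²/(4Dt)), with n_e·A the pore (flow) area.
Plume center vt = 0.967 × 126 = 121.842 m, so the well at 139 m is 17.158 m downgradient of the peak.
√(4πDt) = 30.15 m, giving peak height M/(n_e·A·√(4πDt)) = 147/(0.26 × 242 × 30.15) = 0.07749 kg/m³.
(x−vt)²/(4Dt) = (17.158)²/(4 × 0.574 × 126) = 1.018; exp(−1.018) = 0.3613.
C = 0.07749 × 0.3613 = 0.0280 kg/m³.

0.0280 kg/m³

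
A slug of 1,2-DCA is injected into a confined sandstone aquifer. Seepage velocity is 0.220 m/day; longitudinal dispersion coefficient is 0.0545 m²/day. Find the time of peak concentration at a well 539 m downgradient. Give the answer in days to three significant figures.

For the 1D instantaneous-source solution, setting ∂C/∂t = 0 at fixed x gives v²t² + 2Dt − x² = 0, so t = (√(D² + v²x²) − D)/v².
√(D² + v²x²) = √(0.0545² + 0.220² × 539²) = 118.6; v² = 0.0484.
t = (118.6 − 0.0545)/0.0484 = 2450 days (vs. the pure-advection estimate x/v = 2450 d).

2450 days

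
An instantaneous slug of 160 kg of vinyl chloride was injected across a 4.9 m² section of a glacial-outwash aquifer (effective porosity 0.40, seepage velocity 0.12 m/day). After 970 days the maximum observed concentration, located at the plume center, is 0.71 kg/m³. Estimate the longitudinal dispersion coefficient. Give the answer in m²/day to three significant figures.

1.08 m²/day

At the plume center C_max = M/(n_e·A·√(4πDt)), so D = M²/(4πt·(n_e·A·C_max)²).
n_e·A·C_max = 0.40 × 4.9 × 0.71 = 1.392 kg/m.
D = 160²/(4π × 970 × 1.392²) = 1.08 m²/day.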